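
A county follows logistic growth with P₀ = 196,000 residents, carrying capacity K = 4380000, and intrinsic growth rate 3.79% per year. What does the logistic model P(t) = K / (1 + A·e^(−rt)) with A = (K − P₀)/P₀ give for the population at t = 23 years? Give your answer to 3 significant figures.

≈ 441,000 residents

A = (4380000 − 196000)/196000 = 21.34694
P(23) = 4380000 / (1 + 21.34694·e^(−0.0379·23)) = 4380000 / (1 + 21.34694·0.41824)
= 4380000 / 9.92814 ≈ 441170.15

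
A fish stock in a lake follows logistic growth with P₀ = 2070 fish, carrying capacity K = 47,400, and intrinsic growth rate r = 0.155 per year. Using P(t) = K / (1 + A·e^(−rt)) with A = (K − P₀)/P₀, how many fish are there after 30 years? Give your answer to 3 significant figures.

≈ 39,200 fish

A = (47400 − 2070)/2070 = 21.89855
P(30) = 47400 / (1 + 21.89855·e^(−0.155·30)) = 47400 / (1 + 21.89855·0.009562)
= 47400 / 1.20939 ≈ 39193.47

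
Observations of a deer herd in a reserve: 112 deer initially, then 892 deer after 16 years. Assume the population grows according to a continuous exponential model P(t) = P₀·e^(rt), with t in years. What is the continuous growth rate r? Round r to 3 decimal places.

r ≈ 0.130 per year

892 = 112 · e^(r·16)
e^(16r) = 892/112 = 7.96429
r = ln(7.96429) / 16 = 2.07497 / 16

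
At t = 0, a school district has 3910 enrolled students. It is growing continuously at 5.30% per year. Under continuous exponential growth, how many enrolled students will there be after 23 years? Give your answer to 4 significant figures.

P(23) = 3910 · e^(0.053·23) = 3910 · e^(1.219)
= 3910 · 3.3838 ≈ 13230.67

≈ 13,230 enrolled students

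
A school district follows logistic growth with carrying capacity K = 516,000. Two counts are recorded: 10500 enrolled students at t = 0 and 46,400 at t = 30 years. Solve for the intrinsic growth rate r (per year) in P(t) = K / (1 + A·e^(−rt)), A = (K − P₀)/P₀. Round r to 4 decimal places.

A = (516000 − 10500)/10500 = 48.14286
46400 = 516000/(1 + 48.14286·e^(−r·30)) → e^(−30r) = (11.12069 − 1)/48.14286 = 0.210222
r = −ln(0.210222)/30 = 1.55959/30

r ≈ 0.0520 per year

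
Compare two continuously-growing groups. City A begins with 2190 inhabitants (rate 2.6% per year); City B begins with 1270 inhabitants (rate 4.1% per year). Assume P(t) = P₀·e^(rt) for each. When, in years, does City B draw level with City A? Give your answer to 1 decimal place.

2190·e^(0.026t) = 1270·e^(0.041t)
2190/1270 = e^((0.041 − 0.026)t) → ln(1.72441) = 0.015·t
t = 0.54488 / 0.015

t ≈ 36.3 years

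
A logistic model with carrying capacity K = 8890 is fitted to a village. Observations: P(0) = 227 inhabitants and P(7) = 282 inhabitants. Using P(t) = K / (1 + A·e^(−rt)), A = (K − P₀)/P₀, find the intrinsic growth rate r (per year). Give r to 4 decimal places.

A = (8890 − 227)/227 = 38.163
282 = 8890/(1 + 38.163·e^(−r·7)) → e^(−7r) = (31.52482 − 1)/38.163 = 0.799854
r = −ln(0.799854)/7 = 0.22333/7

r ≈ 0.0319 per year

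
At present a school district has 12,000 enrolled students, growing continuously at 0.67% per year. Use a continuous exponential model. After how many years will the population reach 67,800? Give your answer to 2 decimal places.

t ≈ 258.46 years

67800 = 12000 · e^(0.0067·t)
t = ln(67800/12000) / 0.0067 = ln(5.65) / 0.0067 = 1.73166 / 0.0067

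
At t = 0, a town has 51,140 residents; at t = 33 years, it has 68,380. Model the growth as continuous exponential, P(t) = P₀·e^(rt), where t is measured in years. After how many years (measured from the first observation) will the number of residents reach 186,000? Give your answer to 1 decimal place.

t ≈ 146.7 years

r = ln(68380/51140) / 33 ≈ 0.008803 per year
t = ln(186000/51140) / r = 1.29118 / 0.008803 ≈ 146.668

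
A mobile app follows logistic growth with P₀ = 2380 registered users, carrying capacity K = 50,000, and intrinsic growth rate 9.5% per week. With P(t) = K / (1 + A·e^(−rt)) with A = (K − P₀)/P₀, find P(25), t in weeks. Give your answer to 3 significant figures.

≈ 17,500 registered users

A = (50000 − 2380)/2380 = 20.0084
P(25) = 50000 / (1 + 20.0084·e^(−0.095·25)) = 50000 / (1 + 20.0084·0.093014)
= 50000 / 2.86107 ≈ 17475.97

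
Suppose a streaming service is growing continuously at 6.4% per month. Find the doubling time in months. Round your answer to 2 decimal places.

doubling time ≈ 10.83 months

doubling time = ln(2) / |r| = 0.69315 / 0.064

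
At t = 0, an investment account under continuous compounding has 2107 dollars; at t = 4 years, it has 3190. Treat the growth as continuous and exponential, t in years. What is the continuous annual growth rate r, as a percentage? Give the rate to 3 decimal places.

r ≈ 10.369% per year

3190 = 2107 · e^(r·4)
e^(4r) = 3190/2107 = 1.514
r = ln(1.514) / 4 = 0.41476 / 4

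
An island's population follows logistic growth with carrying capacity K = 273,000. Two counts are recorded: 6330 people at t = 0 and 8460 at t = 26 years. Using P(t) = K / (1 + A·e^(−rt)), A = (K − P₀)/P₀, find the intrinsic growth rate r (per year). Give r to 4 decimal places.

A = (273000 − 6330)/6330 = 42.12796
8460 = 273000/(1 + 42.12796·e^(−r·26)) → e^(−26r) = (32.2695 − 1)/42.12796 = 0.742251
r = −ln(0.742251)/26 = 0.29807/26

r ≈ 0.0115 per year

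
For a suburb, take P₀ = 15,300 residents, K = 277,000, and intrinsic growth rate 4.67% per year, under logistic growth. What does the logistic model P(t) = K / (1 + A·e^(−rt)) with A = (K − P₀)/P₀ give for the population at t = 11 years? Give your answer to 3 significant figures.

A = (277000 − 15300)/15300 = 17.10458
P(11) = 277000 / (1 + 17.10458·e^(−0.0467·11)) = 277000 / (1 + 17.10458·0.598278)
= 277000 / 11.23329 ≈ 24658.85

≈ 24,700 residents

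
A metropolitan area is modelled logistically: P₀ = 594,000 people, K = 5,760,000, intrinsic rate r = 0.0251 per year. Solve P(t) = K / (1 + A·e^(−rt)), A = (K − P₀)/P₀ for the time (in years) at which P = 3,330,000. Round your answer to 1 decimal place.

t ≈ 98.7 years

A = (5760000 − 594000)/594000 = 8.69697
3330000 = 5760000/(1 + 8.69697·e^(−0.0251t)) → 1 + 8.69697·e^(−0.0251t) = 1.72973
e^(−0.0251t) = 0.083906 → t = ln(11.91807)/0.0251 = 2.47806/0.0251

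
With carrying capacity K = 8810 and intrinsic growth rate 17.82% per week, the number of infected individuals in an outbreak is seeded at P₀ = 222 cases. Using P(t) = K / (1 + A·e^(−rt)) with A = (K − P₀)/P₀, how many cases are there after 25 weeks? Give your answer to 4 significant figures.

A = (8810 − 222)/222 = 38.68468
P(25) = 8810 / (1 + 38.68468·e^(−0.1782·25)) = 8810 / (1 + 38.68468·0.01162)
= 8810 / 1.44953 ≈ 6077.84

≈ 6,078 cases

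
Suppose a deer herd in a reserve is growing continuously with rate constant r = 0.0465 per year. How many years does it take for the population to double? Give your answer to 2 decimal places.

doubling time = ln(2) / |r| = 0.69315 / 0.0465

doubling time ≈ 14.91 years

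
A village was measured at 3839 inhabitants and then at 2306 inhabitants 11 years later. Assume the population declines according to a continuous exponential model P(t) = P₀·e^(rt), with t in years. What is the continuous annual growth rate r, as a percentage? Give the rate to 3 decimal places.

r ≈ -4.634% per year

2306 = 3839 · e^(r·11)
e^(11r) = 2306/3839 = 0.60068
r = ln(0.60068) / 11 = -0.5097 / 11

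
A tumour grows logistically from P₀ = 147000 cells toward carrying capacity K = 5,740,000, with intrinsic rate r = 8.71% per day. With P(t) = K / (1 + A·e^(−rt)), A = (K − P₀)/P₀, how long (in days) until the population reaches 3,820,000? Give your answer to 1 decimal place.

A = (5740000 − 147000)/147000 = 38.04762
3820000 = 5740000/(1 + 38.04762·e^(−0.0871t)) → 1 + 38.04762·e^(−0.0871t) = 1.50262
e^(−0.0871t) = 0.01321 → t = ln(75.69891)/0.0871 = 4.32676/0.0871

t ≈ 49.7 days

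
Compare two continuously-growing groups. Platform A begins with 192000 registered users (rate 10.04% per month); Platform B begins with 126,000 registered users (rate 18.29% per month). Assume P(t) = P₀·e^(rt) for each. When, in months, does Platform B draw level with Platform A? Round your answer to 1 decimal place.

t ≈ 5.1 months

192000·e^(0.1004t) = 126000·e^(0.1829t)
192000/126000 = e^((0.1829 − 0.1004)t) → ln(1.52381) = 0.0825·t
t = 0.42121 / 0.0825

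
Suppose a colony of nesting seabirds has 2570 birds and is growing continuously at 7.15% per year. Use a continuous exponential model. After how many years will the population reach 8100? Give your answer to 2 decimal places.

8100 = 2570 · e^(0.0715·t)
t = ln(8100/2570) / 0.0715 = ln(3.15175) / 0.0715 = 1.14796 / 0.0715

t ≈ 16.06 years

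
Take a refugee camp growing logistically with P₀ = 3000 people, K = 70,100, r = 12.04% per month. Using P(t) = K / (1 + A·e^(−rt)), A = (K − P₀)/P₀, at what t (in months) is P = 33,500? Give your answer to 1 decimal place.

A = (70100 − 3000)/3000 = 22.36667
33500 = 70100/(1 + 22.36667·e^(−0.1204t)) → 1 + 22.36667·e^(−0.1204t) = 2.09254
e^(−0.1204t) = 0.048847 → t = ln(20.47222)/0.1204 = 3.01907/0.1204

t ≈ 25.1 months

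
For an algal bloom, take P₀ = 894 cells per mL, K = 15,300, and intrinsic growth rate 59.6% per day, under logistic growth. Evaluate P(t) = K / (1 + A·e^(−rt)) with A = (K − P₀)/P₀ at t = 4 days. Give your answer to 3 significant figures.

≈ 6,160 cells per mL

A = (15300 − 894)/894 = 16.11409
P(4) = 15300 / (1 + 16.11409·e^(−0.596·4)) = 15300 / (1 + 16.11409·0.092181)
= 15300 / 2.48542 ≈ 6155.91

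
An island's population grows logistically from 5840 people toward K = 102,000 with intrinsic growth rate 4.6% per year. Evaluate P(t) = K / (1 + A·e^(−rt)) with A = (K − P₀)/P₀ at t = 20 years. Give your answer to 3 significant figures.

≈ 13,500 people

A = (102000 − 5840)/5840 = 16.46575
P(20) = 102000 / (1 + 16.46575·e^(−0.046·20)) = 102000 / (1 + 16.46575·0.398519)
= 102000 / 7.56192 ≈ 13488.64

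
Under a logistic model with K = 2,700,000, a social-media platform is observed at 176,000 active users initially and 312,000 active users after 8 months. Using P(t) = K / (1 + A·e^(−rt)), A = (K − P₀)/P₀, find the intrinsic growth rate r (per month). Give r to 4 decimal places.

A = (2700000 − 176000)/176000 = 14.34091
312000 = 2700000/(1 + 14.34091·e^(−r·8)) → e^(−8r) = (8.65385 − 1)/14.34091 = 0.533707
r = −ln(0.533707)/8 = 0.62791/8

r ≈ 0.0785 per month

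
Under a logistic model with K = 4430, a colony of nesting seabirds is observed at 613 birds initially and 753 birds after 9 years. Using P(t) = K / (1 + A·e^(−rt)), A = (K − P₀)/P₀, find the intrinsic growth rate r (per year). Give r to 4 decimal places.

r ≈ 0.0270 per year

A = (4430 − 613)/613 = 6.22675
753 = 4430/(1 + 6.22675·e^(−r·9)) → e^(−9r) = (5.88313 − 1)/6.22675 = 0.784218
r = −ln(0.784218)/9 = 0.24307/9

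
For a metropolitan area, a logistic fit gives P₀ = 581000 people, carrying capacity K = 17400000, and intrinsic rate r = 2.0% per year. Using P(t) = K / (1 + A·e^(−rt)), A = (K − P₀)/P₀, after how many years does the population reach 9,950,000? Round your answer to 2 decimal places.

A = (17400000 − 581000)/581000 = 28.94836
9950000 = 17400000/(1 + 28.94836·e^(−0.02t)) → 1 + 28.94836·e^(−0.02t) = 1.74874
e^(−0.02t) = 0.025865 → t = ln(38.66258)/0.02 = 3.65487/0.02

t ≈ 182.74 years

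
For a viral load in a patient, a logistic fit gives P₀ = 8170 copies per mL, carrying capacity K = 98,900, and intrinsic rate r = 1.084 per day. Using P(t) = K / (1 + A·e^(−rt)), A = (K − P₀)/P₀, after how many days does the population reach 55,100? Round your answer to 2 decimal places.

A = (98900 − 8170)/8170 = 11.10526
55100 = 98900/(1 + 11.10526·e^(−1.084t)) → 1 + 11.10526·e^(−1.084t) = 1.79492
e^(−1.084t) = 0.07158 → t = ln(13.97032)/1.084 = 2.63694/1.084

t ≈ 2.43 days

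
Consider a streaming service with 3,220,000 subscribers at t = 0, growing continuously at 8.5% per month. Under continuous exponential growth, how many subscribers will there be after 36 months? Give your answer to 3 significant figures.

P(36) = 3220000 · e^(0.085·36) = 3220000 · e^(3.06)
= 3220000 · 21.32756 ≈ 68674734.06

≈ 68,700,000 subscribers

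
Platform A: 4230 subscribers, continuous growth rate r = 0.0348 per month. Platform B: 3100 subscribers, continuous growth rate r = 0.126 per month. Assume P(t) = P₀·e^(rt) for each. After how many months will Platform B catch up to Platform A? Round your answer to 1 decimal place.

4230·e^(0.0348t) = 3100·e^(0.126t)
4230/3100 = e^((0.126 − 0.0348)t) → ln(1.36452) = 0.0912·t
t = 0.3108 / 0.0912

t ≈ 3.4 months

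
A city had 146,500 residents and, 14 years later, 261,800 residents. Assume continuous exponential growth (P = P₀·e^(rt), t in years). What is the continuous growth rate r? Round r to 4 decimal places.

261800 = 146500 · e^(r·14)
e^(14r) = 261800/146500 = 1.78703
r = ln(1.78703) / 14 = 0.58056 / 14

r ≈ 0.0415 per year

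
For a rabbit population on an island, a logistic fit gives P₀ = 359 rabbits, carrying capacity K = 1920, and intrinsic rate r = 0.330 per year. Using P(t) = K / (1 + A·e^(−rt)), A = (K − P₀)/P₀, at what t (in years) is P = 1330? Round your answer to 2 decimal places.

A = (1920 − 359)/359 = 4.34819
1330 = 1920/(1 + 4.34819·e^(−0.33t)) → 1 + 4.34819·e^(−0.33t) = 1.44361
e^(−0.33t) = 0.102022 → t = ln(9.80185)/0.33 = 2.28257/0.33

t ≈ 6.92 years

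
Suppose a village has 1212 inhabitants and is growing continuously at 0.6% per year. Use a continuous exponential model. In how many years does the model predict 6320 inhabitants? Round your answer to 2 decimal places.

6320 = 1212 · e^(0.006·t)
t = ln(6320/1212) / 0.006 = ln(5.21452) / 0.006 = 1.65145 / 0.006

t ≈ 275.24 years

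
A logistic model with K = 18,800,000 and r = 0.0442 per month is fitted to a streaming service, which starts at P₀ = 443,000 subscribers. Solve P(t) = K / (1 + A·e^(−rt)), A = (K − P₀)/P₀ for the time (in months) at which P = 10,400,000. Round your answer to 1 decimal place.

A = (18800000 − 443000)/443000 = 41.43792
10400000 = 18800000/(1 + 41.43792·e^(−0.0442t)) → 1 + 41.43792·e^(−0.0442t) = 1.80769
e^(−0.0442t) = 0.019492 → t = ln(51.3041)/0.0442 = 3.93777/0.0442

t ≈ 89.1 months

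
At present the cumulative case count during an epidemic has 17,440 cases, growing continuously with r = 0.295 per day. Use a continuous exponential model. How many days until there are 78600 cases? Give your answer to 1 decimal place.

t ≈ 5.1 days

78600 = 17440 · e^(0.295·t)
t = ln(78600/17440) / 0.295 = ln(4.50688) / 0.295 = 1.50561 / 0.295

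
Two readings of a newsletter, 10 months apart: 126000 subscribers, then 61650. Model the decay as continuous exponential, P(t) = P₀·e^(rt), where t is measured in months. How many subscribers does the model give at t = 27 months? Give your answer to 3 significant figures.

r = ln(61650/126000) / 10 ≈ -0.071481 per month
P(27) = 126000 · e^(-0.071481·27) = 126000 · 0.14515 ≈ 18288.98

≈ 18,300 subscribers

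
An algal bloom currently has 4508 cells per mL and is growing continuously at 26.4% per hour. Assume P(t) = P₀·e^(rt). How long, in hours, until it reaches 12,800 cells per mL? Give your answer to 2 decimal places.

t ≈ 3.95 hours

12800 = 4508 · e^(0.264·t)
t = ln(12800/4508) / 0.264 = ln(2.8394) / 0.264 = 1.04359 / 0.264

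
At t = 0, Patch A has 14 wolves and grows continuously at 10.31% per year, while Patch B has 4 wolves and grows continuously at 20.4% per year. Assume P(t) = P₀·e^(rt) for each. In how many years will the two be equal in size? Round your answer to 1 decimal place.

t ≈ 12.4 years

14·e^(0.1031t) = 4·e^(0.204t)
14/4 = e^((0.204 − 0.1031)t) → ln(3.5) = 0.1009·t
t = 1.25276 / 0.1009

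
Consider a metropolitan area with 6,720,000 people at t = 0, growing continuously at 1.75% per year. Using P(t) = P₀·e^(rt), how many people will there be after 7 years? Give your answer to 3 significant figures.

P(7) = 6720000 · e^(0.0175·7) = 6720000 · e^(0.1225)
= 6720000 · 1.13032 ≈ 7595744.49

≈ 7,600,000 people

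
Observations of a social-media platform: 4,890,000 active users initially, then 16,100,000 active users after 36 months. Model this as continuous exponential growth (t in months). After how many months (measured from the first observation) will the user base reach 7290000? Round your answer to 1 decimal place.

r = ln(16100000/4890000) / 36 ≈ 0.033101 per month
t = ln(7290000/4890000) / r = 0.39931 / 0.033101 ≈ 12.064

t ≈ 12.1 months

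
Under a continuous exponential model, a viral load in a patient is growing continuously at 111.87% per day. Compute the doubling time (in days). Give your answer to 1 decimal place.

doubling time ≈ 0.6 days

doubling time = ln(2) / |r| = 0.69315 / 1.1187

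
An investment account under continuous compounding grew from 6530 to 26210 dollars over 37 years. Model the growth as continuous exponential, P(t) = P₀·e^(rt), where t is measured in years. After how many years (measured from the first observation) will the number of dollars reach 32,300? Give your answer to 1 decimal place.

t ≈ 42.6 years

r = ln(26210/6530) / 37 ≈ 0.03756 per year
t = ln(32300/6530) / r = 1.59866 / 0.03756 ≈ 42.562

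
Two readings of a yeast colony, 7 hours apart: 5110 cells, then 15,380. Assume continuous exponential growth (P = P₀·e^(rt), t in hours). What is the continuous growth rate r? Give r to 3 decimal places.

r ≈ 0.157 per hour

15380 = 5110 · e^(r·7)
e^(7r) = 15380/5110 = 3.00978
r = ln(3.00978) / 7 = 1.10187 / 7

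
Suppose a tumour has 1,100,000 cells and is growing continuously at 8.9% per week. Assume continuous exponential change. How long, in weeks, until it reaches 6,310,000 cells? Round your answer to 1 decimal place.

t ≈ 19.6 weeks

6310000 = 1100000 · e^(0.089·t)
t = ln(6310000/1100000) / 0.089 = ln(5.73636) / 0.089 = 1.74683 / 0.089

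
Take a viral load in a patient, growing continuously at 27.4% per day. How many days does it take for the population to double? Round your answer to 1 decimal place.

doubling time = ln(2) / |r| = 0.69315 / 0.274

doubling time ≈ 2.5 days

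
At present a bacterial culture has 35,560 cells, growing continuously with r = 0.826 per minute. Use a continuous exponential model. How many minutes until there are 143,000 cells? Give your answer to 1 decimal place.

143000 = 35560 · e^(0.826·t)
t = ln(143000/35560) / 0.826 = ln(4.02137) / 0.826 = 1.39162 / 0.826

t ≈ 1.7 minutes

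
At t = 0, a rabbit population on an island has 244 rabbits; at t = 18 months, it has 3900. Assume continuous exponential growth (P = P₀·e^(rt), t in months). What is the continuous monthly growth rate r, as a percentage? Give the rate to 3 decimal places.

3900 = 244 · e^(r·18)
e^(18r) = 3900/244 = 15.98361
r = ln(15.98361) / 18 = 2.77156 / 18

r ≈ 15.398% per month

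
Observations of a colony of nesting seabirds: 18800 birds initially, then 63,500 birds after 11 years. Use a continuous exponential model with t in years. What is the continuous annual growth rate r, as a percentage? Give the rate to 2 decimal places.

63500 = 18800 · e^(r·11)
e^(11r) = 63500/18800 = 3.37766
r = ln(3.37766) / 11 = 1.21718 / 11

r ≈ 11.07% per year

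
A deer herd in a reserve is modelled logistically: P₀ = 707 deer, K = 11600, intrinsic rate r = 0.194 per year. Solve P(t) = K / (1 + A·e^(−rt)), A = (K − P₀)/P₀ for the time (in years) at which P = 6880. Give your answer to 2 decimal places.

t ≈ 16.04 years

A = (11600 − 707)/707 = 15.40736
6880 = 11600/(1 + 15.40736·e^(−0.194t)) → 1 + 15.40736·e^(−0.194t) = 1.68605
e^(−0.194t) = 0.044527 → t = ln(22.45818)/0.194 = 3.11165/0.194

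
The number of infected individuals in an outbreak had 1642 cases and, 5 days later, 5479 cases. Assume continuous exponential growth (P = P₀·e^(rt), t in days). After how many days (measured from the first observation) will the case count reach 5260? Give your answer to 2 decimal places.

t ≈ 4.83 days

r = ln(5479/1642) / 5 ≈ 0.241002 per day
t = ln(5260/1642) / r = 1.16422 / 0.241002 ≈ 4.831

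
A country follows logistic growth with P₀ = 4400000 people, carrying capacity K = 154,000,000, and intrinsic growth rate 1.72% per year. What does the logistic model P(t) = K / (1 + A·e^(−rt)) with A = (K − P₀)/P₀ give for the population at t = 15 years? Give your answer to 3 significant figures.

A = (154000000 − 4400000)/4400000 = 34
P(15) = 154000000 / (1 + 34·e^(−0.0172·15)) = 154000000 / (1 + 34·0.772595)
= 154000000 / 27.26824 ≈ 5647596.32

≈ 5,650,000 people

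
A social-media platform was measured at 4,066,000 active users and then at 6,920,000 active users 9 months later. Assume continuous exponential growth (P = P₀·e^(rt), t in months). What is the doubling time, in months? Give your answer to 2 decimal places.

doubling time ≈ 11.73 months

r = ln(6920000/4066000) / 9 = ln(1.70192) / 9 ≈ 0.059084 per month
doubling time = ln 2 / |r| = 0.69315 / 0.059084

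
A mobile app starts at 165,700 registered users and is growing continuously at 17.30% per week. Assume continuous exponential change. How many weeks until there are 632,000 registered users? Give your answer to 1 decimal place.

632000 = 165700 · e^(0.173·t)
t = ln(632000/165700) / 0.173 = ln(3.81412) / 0.173 = 1.33871 / 0.173

t ≈ 7.7 weeks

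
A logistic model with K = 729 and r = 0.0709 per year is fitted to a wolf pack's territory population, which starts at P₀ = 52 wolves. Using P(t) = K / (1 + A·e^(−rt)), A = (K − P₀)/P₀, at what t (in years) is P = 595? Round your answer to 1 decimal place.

t ≈ 57.2 years

A = (729 − 52)/52 = 13.01923
595 = 729/(1 + 13.01923·e^(−0.0709t)) → 1 + 13.01923·e^(−0.0709t) = 1.22521
e^(−0.0709t) = 0.017298 → t = ln(57.80927)/0.0709 = 4.05715/0.0709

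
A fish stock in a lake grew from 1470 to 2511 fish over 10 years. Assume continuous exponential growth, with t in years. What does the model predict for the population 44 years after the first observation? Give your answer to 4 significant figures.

r = ln(2511/1470) / 10 ≈ 0.053542 per year
P(44) = 1470 · e^(0.053542·44) = 1470 · 10.54701 ≈ 15504.1

≈ 15,500 fish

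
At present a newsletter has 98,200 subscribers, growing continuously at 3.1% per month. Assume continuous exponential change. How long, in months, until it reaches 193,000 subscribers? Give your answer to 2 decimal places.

193000 = 98200 · e^(0.031·t)
t = ln(193000/98200) / 0.031 = ln(1.96538) / 0.031 = 0.67568 / 0.031

t ≈ 21.80 months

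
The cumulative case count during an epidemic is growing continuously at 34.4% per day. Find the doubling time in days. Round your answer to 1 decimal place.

doubling time ≈ 2.0 days

doubling time = ln(2) / |r| = 0.69315 / 0.344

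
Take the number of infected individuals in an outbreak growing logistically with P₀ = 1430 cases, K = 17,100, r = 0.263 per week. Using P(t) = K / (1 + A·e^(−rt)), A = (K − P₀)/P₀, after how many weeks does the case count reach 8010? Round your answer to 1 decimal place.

A = (17100 − 1430)/1430 = 10.95804
8010 = 17100/(1 + 10.95804·e^(−0.263t)) → 1 + 10.95804·e^(−0.263t) = 2.13483
e^(−0.263t) = 0.103562 → t = ln(9.6561)/0.263 = 2.26759/0.263

t ≈ 8.6 weeks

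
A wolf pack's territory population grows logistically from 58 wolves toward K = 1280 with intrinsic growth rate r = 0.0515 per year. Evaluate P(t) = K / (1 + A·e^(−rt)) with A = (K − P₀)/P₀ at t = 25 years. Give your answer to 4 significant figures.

≈ 187.8 wolves

A = (1280 − 58)/58 = 21.06897
P(25) = 1280 / (1 + 21.06897·e^(−0.0515·25)) = 1280 / (1 + 21.06897·0.27596)
= 1280 / 6.81419 ≈ 187.84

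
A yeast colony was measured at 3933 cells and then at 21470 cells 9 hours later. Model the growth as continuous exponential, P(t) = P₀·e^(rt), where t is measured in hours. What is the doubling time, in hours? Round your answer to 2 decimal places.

doubling time ≈ 3.68 hours

r = ln(21470/3933) / 9 = ln(5.45894) / 9 ≈ 0.188584 per hour
doubling time = ln 2 / |r| = 0.69315 / 0.188584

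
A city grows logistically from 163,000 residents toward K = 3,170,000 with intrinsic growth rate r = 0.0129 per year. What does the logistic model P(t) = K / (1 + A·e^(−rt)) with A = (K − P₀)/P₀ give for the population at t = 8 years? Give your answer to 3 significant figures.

A = (3170000 − 163000)/163000 = 18.44785
P(8) = 3170000 / (1 + 18.44785·e^(−0.0129·8)) = 3170000 / (1 + 18.44785·0.901947)
= 3170000 / 17.63898 ≈ 179715.63

≈ 180,000 residents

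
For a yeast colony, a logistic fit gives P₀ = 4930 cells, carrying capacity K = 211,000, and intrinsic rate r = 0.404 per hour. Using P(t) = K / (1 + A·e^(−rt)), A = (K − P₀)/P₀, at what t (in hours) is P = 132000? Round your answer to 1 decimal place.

A = (211000 − 4930)/4930 = 41.79919
132000 = 211000/(1 + 41.79919·e^(−0.404t)) → 1 + 41.79919·e^(−0.404t) = 1.59848
e^(−0.404t) = 0.014318 → t = ln(69.84168)/0.404 = 4.24623/0.404

t ≈ 10.5 hours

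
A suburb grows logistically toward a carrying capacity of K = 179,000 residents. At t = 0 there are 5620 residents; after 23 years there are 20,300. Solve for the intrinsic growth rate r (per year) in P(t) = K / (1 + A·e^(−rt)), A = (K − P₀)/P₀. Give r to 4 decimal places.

r ≈ 0.0597 per year

A = (179000 − 5620)/5620 = 30.85053
20300 = 179000/(1 + 30.85053·e^(−r·23)) → e^(−23r) = (8.81773 − 1)/30.85053 = 0.253407
r = −ln(0.253407)/23 = 1.37276/23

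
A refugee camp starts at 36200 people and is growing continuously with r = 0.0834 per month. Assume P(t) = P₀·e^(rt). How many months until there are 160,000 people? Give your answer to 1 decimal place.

160000 = 36200 · e^(0.0834·t)
t = ln(160000/36200) / 0.0834 = ln(4.41989) / 0.0834 = 1.48611 / 0.0834

t ≈ 17.8 months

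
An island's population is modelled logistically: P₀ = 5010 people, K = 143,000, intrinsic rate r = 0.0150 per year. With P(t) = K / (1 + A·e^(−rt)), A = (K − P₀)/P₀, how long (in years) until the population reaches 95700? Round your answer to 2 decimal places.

t ≈ 268.03 years

A = (143000 − 5010)/5010 = 27.54291
95700 = 143000/(1 + 27.54291·e^(−0.015t)) → 1 + 27.54291·e^(−0.015t) = 1.49425
e^(−0.015t) = 0.017945 → t = ln(55.72636)/0.015 = 4.02045/0.015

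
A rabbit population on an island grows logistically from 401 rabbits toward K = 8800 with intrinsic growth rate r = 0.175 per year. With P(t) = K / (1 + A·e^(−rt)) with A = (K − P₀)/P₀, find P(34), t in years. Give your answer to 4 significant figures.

≈ 8,345 rabbits

A = (8800 − 401)/401 = 20.94514
P(34) = 8800 / (1 + 20.94514·e^(−0.175·34)) = 8800 / (1 + 20.94514·0.002606)
= 8800 / 1.05458 ≈ 8344.56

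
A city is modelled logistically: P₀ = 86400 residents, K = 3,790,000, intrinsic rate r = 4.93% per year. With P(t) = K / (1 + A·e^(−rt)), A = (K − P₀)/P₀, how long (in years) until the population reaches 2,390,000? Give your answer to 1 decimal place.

A = (3790000 − 86400)/86400 = 42.86574
2390000 = 3790000/(1 + 42.86574·e^(−0.0493t)) → 1 + 42.86574·e^(−0.0493t) = 1.58577
e^(−0.0493t) = 0.013665 → t = ln(73.17794)/0.0493 = 4.29289/0.0493

t ≈ 87.1 years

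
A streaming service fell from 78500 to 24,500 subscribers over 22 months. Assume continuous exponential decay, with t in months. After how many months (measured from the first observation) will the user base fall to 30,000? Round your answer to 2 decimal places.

t ≈ 18.17 months

r = ln(24500/78500) / 22 ≈ -0.052928 per month
t = ln(30000/78500) / r = -0.9619 / -0.052928 ≈ 18.174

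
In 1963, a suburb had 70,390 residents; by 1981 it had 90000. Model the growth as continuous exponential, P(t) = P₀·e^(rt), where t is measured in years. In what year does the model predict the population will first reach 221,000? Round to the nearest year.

year 2047

r = ln(90000/70390) / 18 = 0.24576/18 ≈ 0.013653 per year
t = ln(221000/70390) / r = 1.14411/0.013653 ≈ 83.8 years after 1963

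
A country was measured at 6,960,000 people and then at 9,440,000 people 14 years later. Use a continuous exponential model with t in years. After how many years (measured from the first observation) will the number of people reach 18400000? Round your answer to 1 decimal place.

t ≈ 44.7 years

r = ln(9440000/6960000) / 14 ≈ 0.02177 per year
t = ln(18400000/6960000) / r = 0.97217 / 0.02177 ≈ 44.657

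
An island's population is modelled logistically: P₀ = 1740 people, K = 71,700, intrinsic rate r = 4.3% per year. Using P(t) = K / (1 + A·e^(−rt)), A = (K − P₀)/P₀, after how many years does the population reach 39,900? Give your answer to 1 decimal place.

A = (71700 − 1740)/1740 = 40.2069
39900 = 71700/(1 + 40.2069·e^(−0.043t)) → 1 + 40.2069·e^(−0.043t) = 1.79699
e^(−0.043t) = 0.019822 → t = ln(50.44828)/0.043 = 3.92095/0.043

t ≈ 91.2 years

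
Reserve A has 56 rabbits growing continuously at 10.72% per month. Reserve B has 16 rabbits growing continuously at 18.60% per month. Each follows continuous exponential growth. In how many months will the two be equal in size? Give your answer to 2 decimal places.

t ≈ 15.90 months

56·e^(0.1072t) = 16·e^(0.186t)
56/16 = e^((0.186 − 0.1072)t) → ln(3.5) = 0.0788·t
t = 1.25276 / 0.0788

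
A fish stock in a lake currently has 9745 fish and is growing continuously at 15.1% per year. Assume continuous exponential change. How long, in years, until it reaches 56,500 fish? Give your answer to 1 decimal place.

56500 = 9745 · e^(0.151·t)
t = ln(56500/9745) / 0.151 = ln(5.79785) / 0.151 = 1.75749 / 0.151

t ≈ 11.6 years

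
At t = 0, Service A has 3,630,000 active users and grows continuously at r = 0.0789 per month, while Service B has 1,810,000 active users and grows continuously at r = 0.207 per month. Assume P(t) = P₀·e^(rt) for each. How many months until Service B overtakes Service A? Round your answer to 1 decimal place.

t ≈ 5.4 months

3630000·e^(0.0789t) = 1810000·e^(0.207t)
3630000/1810000 = e^((0.207 − 0.0789)t) → ln(2.00552) = 0.1281·t
t = 0.69591 / 0.1281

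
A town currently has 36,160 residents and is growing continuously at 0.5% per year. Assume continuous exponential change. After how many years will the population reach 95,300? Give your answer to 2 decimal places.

95300 = 36160 · e^(0.005·t)
t = ln(95300/36160) / 0.005 = ln(2.63551) / 0.005 = 0.96908 / 0.005

t ≈ 193.82 years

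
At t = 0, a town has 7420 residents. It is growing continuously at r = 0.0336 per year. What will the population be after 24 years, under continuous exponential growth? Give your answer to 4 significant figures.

≈ 16,620 residents

P(24) = 7420 · e^(0.0336·24) = 7420 · e^(0.8064)
= 7420 · 2.23983 ≈ 16619.54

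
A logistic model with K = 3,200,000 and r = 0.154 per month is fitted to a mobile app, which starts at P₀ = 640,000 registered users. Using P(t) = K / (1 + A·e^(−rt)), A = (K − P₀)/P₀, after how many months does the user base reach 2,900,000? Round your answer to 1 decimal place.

t ≈ 23.7 months

A = (3200000 − 640000)/640000 = 4
2900000 = 3200000/(1 + 4·e^(−0.154t)) → 1 + 4·e^(−0.154t) = 1.10345
e^(−0.154t) = 0.025862 → t = ln(38.66667)/0.154 = 3.65498/0.154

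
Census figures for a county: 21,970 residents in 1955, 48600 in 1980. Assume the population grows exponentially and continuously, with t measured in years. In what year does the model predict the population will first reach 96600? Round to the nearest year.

r = ln(48600/21970) / 25 = 0.79395/25 ≈ 0.031758 per year
t = ln(96600/21970) / r = 1.4809/0.031758 ≈ 46.63 years after 1955

year 2002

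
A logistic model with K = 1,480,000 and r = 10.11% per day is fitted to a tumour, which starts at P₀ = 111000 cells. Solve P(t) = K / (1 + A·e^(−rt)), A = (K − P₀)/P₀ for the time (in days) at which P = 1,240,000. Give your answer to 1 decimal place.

A = (1480000 − 111000)/111000 = 12.33333
1240000 = 1480000/(1 + 12.33333·e^(−0.1011t)) → 1 + 12.33333·e^(−0.1011t) = 1.19355
e^(−0.1011t) = 0.015693 → t = ln(63.72222)/0.1011 = 4.15453/0.1011

t ≈ 41.1 days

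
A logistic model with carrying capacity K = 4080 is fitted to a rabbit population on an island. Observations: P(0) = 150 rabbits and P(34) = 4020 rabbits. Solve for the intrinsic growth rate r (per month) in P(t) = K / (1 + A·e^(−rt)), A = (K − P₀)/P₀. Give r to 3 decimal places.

r ≈ 0.220 per month

A = (4080 − 150)/150 = 26.2
4020 = 4080/(1 + 26.2·e^(−r·34)) → e^(−34r) = (1.01493 − 1)/26.2 = 0.00057
r = −ln(0.00057)/34 = 7.47045/34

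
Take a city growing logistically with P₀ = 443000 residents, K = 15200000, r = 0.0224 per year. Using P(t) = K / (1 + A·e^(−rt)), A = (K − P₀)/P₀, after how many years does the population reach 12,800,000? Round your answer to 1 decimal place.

A = (15200000 − 443000)/443000 = 33.31151
12800000 = 15200000/(1 + 33.31151·e^(−0.0224t)) → 1 + 33.31151·e^(−0.0224t) = 1.1875
e^(−0.0224t) = 0.005629 → t = ln(177.6614)/0.0224 = 5.17988/0.0224

t ≈ 231.2 years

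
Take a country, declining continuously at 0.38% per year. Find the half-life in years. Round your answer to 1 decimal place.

half-life ≈ 182.4 years

half-life = ln(2) / |r| = 0.69315 / 0.0038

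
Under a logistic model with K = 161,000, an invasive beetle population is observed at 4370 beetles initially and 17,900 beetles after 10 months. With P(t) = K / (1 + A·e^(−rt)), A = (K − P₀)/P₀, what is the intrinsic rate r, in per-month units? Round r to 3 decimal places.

r ≈ 0.150 per month

A = (161000 − 4370)/4370 = 35.84211
17900 = 161000/(1 + 35.84211·e^(−r·10)) → e^(−10r) = (8.99441 − 1)/35.84211 = 0.223045
r = −ln(0.223045)/10 = 1.50038/10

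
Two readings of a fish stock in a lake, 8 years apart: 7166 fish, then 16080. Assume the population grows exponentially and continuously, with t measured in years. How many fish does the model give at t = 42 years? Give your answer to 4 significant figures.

r = ln(16080/7166) / 8 ≈ 0.101029 per year
P(42) = 7166 · e^(0.101029·42) = 7166 · 69.63034 ≈ 498971.01

≈ 499,000 fish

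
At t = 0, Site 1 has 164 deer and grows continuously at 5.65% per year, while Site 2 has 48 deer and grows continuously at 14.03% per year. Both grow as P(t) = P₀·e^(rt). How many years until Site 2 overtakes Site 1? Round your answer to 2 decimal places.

t ≈ 14.66 years

164·e^(0.0565t) = 48·e^(0.1403t)
164/48 = e^((0.1403 − 0.0565)t) → ln(3.41667) = 0.0838·t
t = 1.22867 / 0.0838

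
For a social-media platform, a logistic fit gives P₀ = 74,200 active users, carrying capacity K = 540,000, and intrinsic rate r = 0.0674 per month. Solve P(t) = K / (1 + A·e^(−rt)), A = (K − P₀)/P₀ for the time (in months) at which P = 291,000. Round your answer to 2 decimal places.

A = (540000 − 74200)/74200 = 6.27763
291000 = 540000/(1 + 6.27763·e^(−0.0674t)) → 1 + 6.27763·e^(−0.0674t) = 1.85567
e^(−0.0674t) = 0.136305 → t = ln(7.33651)/0.0674 = 1.99286/0.0674

t ≈ 29.57 months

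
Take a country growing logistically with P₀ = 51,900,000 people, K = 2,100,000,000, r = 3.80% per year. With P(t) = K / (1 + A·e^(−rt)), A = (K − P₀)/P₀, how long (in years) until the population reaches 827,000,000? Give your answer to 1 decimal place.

t ≈ 85.4 years

A = (2100000000 − 51900000)/51900000 = 39.46243
827000000 = 2100000000/(1 + 39.46243·e^(−0.038t)) → 1 + 39.46243·e^(−0.038t) = 2.5393
e^(−0.038t) = 0.039007 → t = ln(25.63663)/0.038 = 3.24402/0.038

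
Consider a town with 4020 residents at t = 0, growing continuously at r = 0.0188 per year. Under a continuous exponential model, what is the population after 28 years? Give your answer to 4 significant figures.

P(28) = 4020 · e^(0.0188·28) = 4020 · e^(0.5264)
= 4020 · 1.69283 ≈ 6805.17

≈ 6,805 residents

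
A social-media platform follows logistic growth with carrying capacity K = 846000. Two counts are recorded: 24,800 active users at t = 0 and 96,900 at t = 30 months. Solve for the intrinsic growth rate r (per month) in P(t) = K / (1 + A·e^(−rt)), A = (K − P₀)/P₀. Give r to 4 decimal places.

A = (846000 − 24800)/24800 = 33.1129
96900 = 846000/(1 + 33.1129·e^(−r·30)) → e^(−30r) = (8.73065 − 1)/33.1129 = 0.233463
r = −ln(0.233463)/30 = 1.45473/30

r ≈ 0.0485 per month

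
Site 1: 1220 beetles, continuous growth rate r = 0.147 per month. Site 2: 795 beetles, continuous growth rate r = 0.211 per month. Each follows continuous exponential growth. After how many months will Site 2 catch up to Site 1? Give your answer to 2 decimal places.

1220·e^(0.147t) = 795·e^(0.211t)
1220/795 = e^((0.211 − 0.147)t) → ln(1.53459) = 0.064·t
t = 0.42826 / 0.064

t ≈ 6.69 months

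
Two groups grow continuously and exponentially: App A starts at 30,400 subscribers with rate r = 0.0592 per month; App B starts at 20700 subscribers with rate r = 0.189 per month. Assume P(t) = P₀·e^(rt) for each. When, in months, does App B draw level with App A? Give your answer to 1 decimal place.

t ≈ 3.0 months

30400·e^(0.0592t) = 20700·e^(0.189t)
30400/20700 = e^((0.189 − 0.0592)t) → ln(1.4686) = 0.1298·t
t = 0.38431 / 0.1298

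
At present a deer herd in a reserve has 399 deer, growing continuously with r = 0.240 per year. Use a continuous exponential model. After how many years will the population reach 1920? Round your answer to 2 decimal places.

t ≈ 6.55 years

1920 = 399 · e^(0.24·t)
t = ln(1920/399) / 0.24 = ln(4.81203) / 0.24 = 1.57112 / 0.24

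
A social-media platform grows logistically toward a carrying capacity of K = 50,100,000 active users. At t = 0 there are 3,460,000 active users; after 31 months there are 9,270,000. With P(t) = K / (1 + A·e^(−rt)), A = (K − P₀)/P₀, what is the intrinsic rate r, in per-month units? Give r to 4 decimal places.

r ≈ 0.0361 per month

A = (50100000 − 3460000)/3460000 = 13.47977
9270000 = 50100000/(1 + 13.47977·e^(−r·31)) → e^(−31r) = (5.40453 − 1)/13.47977 = 0.326751
r = −ln(0.326751)/31 = 1.11856/31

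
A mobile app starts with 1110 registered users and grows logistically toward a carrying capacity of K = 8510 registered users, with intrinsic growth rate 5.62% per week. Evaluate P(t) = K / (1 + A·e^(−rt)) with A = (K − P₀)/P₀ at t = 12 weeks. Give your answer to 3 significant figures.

A = (8510 − 1110)/1110 = 6.66667
P(12) = 8510 / (1 + 6.66667·e^(−0.0562·12)) = 8510 / (1 + 6.66667·0.509462)
= 8510 / 4.39641 ≈ 1935.67

≈ 1,940 registered users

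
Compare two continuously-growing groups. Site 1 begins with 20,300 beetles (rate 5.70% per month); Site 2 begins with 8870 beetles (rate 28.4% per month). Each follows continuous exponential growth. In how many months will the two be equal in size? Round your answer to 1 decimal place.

t ≈ 3.6 months

20300·e^(0.057t) = 8870·e^(0.284t)
20300/8870 = e^((0.284 − 0.057)t) → ln(2.28861) = 0.227·t
t = 0.82795 / 0.227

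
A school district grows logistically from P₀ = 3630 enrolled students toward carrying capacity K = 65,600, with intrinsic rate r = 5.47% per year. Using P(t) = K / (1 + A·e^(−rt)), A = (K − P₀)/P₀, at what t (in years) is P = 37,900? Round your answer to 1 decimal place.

A = (65600 − 3630)/3630 = 17.07163
37900 = 65600/(1 + 17.07163·e^(−0.0547t)) → 1 + 17.07163·e^(−0.0547t) = 1.73087
e^(−0.0547t) = 0.042812 → t = ln(23.35793)/0.0547 = 3.15094/0.0547

t ≈ 57.6 years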